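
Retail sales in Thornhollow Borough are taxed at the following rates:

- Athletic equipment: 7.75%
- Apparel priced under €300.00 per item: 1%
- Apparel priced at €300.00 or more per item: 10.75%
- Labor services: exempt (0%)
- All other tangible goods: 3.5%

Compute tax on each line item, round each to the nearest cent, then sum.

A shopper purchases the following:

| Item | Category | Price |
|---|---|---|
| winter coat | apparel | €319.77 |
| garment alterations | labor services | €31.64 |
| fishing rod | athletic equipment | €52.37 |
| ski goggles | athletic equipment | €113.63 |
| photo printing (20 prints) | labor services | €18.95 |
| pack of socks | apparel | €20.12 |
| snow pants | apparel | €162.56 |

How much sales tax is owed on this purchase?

Winter coat €319.77: apparel, €300.00 or more → 10.75% → €34.38
Garment alterations €31.64: labor services → 0% → €0.00
Fishing rod €52.37: athletic equipment → 7.75% → €4.06
Ski goggles €113.63: athletic equipment → 7.75% → €8.81
Photo printing (20 prints) €18.95: labor services → 0% → €0.00
Pack of socks €20.12: apparel, under €300.00 → 1% → €0.20
Snow pants €162.56: apparel, under €300.00 → 1% → €1.63
Total tax = €34.38 + €4.06 + €8.81 + €0.20 + €1.63 = €49.08

€49.08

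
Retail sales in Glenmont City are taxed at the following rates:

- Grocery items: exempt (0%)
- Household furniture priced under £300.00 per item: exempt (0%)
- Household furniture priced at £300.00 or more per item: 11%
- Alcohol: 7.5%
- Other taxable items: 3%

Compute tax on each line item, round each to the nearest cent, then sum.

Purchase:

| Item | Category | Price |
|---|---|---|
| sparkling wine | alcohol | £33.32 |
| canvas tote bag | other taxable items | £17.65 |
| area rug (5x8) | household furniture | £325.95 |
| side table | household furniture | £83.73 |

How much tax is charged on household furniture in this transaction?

£35.85

Area rug (5x8) £325.95: household furniture, £300.00 or more → 11% → £35.85
Side table £83.73: household furniture, under £300.00 → 0% → £0.00
Tax on household furniture = £35.85 + £0.00 = £35.85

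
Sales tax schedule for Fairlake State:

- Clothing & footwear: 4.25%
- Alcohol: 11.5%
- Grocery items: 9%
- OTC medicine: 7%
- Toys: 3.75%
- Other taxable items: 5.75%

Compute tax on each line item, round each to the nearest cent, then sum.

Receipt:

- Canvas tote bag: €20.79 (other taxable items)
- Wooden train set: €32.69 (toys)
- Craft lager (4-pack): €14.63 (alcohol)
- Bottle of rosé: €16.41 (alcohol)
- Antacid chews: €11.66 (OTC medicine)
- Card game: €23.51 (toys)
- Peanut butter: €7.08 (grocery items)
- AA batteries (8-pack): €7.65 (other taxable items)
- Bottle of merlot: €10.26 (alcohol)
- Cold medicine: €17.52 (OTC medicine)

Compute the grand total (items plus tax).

Canvas tote bag €20.79: other taxable items → 5.75% → €1.20
Wooden train set €32.69: toys → 3.75% → €1.23
Craft lager (4-pack) €14.63: alcohol → 11.5% → €1.68
Bottle of rosé €16.41: alcohol → 11.5% → €1.89
Antacid chews €11.66: OTC medicine → 7% → €0.82
Card game €23.51: toys → 3.75% → €0.88
Peanut butter €7.08: grocery items → 9% → €0.64
AA batteries (8-pack) €7.65: other taxable items → 5.75% → €0.44
Bottle of merlot €10.26: alcohol → 11.5% → €1.18
Cold medicine €17.52: OTC medicine → 7% → €1.23
Subtotal = €162.20; tax = €11.19; total due = €173.39

€173.39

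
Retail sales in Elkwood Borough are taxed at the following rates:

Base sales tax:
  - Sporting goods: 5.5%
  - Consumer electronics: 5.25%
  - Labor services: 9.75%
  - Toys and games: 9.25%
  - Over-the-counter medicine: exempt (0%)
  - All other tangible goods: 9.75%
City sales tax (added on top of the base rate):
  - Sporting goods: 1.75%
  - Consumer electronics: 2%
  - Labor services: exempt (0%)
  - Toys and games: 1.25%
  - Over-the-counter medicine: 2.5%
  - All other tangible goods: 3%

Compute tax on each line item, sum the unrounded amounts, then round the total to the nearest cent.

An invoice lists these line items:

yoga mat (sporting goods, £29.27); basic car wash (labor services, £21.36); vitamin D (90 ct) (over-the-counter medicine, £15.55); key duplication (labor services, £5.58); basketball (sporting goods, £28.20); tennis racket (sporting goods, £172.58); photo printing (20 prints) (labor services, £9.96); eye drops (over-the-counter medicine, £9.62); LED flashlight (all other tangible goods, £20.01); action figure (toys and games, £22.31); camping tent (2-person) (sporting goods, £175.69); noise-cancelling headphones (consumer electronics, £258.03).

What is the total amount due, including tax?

£825.40

Yoga mat £29.27: sporting goods → 5.5% + 1.75% city = 7.25% → £2.122075
Basic car wash £21.36: labor services → 9.75% + 0% city = 9.75% → £2.0826
Vitamin D (90 ct) £15.55: over-the-counter medicine → 0% + 2.5% city = 2.5% → £0.38875
Key duplication £5.58: labor services → 9.75% + 0% city = 9.75% → £0.54405
Basketball £28.20: sporting goods → 5.5% + 1.75% city = 7.25% → £2.0445
Tennis racket £172.58: sporting goods → 5.5% + 1.75% city = 7.25% → £12.51205
Photo printing (20 prints) £9.96: labor services → 9.75% + 0% city = 9.75% → £0.9711
Eye drops £9.62: over-the-counter medicine → 0% + 2.5% city = 2.5% → £0.2405
LED flashlight £20.01: all other tangible goods → 9.75% + 3% city = 12.75% → £2.551275
Action figure £22.31: toys and games → 9.25% + 1.25% city = 10.5% → £2.34255
Camping tent (2-person) £175.69: sporting goods → 5.5% + 1.75% city = 7.25% → £12.737525
Noise-cancelling headphones £258.03: consumer electronics → 5.25% + 2% city = 7.25% → £18.707175
Subtotal = £768.16; unrounded tax = £57.24415 → £57.24; total due = £825.40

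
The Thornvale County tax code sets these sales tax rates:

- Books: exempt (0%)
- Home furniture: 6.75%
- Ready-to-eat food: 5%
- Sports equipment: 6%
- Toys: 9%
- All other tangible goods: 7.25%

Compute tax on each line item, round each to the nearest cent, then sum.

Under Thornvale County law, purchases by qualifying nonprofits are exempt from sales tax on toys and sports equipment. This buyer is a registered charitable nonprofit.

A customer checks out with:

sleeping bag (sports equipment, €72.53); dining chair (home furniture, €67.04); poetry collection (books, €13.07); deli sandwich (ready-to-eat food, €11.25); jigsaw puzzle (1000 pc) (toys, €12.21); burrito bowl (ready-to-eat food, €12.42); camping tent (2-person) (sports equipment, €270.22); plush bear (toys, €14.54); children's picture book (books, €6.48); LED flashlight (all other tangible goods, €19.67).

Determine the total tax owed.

Sleeping bag €72.53: sports equipment, buyer-exempt → 0% → €0.00
Dining chair €67.04: home furniture → 6.75% → €4.53
Poetry collection €13.07: books → 0% → €0.00
Deli sandwich €11.25: ready-to-eat food → 5% → €0.56
Jigsaw puzzle (1000 pc) €12.21: toys, buyer-exempt → 0% → €0.00
Burrito bowl €12.42: ready-to-eat food → 5% → €0.62
Camping tent (2-person) €270.22: sports equipment, buyer-exempt → 0% → €0.00
Plush bear €14.54: toys, buyer-exempt → 0% → €0.00
Children's picture book €6.48: books → 0% → €0.00
LED flashlight €19.67: all other tangible goods → 7.25% → €1.43
Total tax = €4.53 + €0.56 + €0.62 + €1.43 = €7.14

€7.14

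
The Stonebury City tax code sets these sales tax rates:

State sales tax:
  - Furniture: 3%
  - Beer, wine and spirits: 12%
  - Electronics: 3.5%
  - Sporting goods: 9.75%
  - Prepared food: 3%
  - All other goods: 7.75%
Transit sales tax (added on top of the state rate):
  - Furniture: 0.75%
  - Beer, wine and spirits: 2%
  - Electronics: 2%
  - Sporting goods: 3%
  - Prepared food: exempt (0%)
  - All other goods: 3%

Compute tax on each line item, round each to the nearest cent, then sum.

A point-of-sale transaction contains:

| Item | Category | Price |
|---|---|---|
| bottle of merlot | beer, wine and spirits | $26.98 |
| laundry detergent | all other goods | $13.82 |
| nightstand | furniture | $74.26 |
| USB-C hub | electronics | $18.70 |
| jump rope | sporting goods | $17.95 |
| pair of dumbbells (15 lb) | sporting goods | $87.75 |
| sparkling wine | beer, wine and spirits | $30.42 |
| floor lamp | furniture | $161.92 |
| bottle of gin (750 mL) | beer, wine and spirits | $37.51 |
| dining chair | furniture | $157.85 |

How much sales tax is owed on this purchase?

Bottle of merlot $26.98: beer, wine and spirits → 12% + 2% transit = 14% → $3.78
Laundry detergent $13.82: all other goods → 7.75% + 3% transit = 10.75% → $1.49
Nightstand $74.26: furniture → 3% + 0.75% transit = 3.75% → $2.78
USB-C hub $18.70: electronics → 3.5% + 2% transit = 5.5% → $1.03
Jump rope $17.95: sporting goods → 9.75% + 3% transit = 12.75% → $2.29
Pair of dumbbells (15 lb) $87.75: sporting goods → 9.75% + 3% transit = 12.75% → $11.19
Sparkling wine $30.42: beer, wine and spirits → 12% + 2% transit = 14% → $4.26
Floor lamp $161.92: furniture → 3% + 0.75% transit = 3.75% → $6.07
Bottle of gin (750 mL) $37.51: beer, wine and spirits → 12% + 2% transit = 14% → $5.25
Dining chair $157.85: furniture → 3% + 0.75% transit = 3.75% → $5.92
Total tax = $3.78 + $1.49 + $2.78 + $1.03 + $2.29 + $11.19 + $4.26 + $6.07 + $5.25 + $5.92 = $44.06

$44.06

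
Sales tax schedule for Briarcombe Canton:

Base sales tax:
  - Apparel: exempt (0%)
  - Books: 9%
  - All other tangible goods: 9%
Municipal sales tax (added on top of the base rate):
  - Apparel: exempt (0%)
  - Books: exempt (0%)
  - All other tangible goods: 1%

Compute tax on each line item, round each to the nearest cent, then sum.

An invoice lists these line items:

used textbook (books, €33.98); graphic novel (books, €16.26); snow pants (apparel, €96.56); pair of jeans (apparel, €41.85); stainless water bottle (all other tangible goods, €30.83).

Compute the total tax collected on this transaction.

€7.60

Used textbook €33.98: books → 9% + 0% municipal = 9% → €3.06
Graphic novel €16.26: books → 9% + 0% municipal = 9% → €1.46
Snow pants €96.56: apparel → 0% + 0% municipal = 0% → €0.00
Pair of jeans €41.85: apparel → 0% + 0% municipal = 0% → €0.00
Stainless water bottle €30.83: all other tangible goods → 9% + 1% municipal = 10% → €3.08
Total tax = €3.06 + €1.46 + €3.08 = €7.60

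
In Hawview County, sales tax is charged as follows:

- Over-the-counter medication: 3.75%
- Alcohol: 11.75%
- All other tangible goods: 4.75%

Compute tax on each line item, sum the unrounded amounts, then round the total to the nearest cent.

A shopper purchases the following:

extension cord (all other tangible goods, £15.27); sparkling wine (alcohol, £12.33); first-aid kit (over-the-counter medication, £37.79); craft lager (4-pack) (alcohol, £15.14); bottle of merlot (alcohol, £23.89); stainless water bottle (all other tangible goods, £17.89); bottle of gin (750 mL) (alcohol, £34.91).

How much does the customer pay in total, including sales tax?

Extension cord £15.27: all other tangible goods → 4.75% → £0.725325
Sparkling wine £12.33: alcohol → 11.75% → £1.448775
First-aid kit £37.79: over-the-counter medication → 3.75% → £1.417125
Craft lager (4-pack) £15.14: alcohol → 11.75% → £1.77895
Bottle of merlot £23.89: alcohol → 11.75% → £2.807075
Stainless water bottle £17.89: all other tangible goods → 4.75% → £0.849775
Bottle of gin (750 mL) £34.91: alcohol → 11.75% → £4.101925
Subtotal = £157.22; unrounded tax = £13.12895 → £13.13; total due = £170.35

£170.35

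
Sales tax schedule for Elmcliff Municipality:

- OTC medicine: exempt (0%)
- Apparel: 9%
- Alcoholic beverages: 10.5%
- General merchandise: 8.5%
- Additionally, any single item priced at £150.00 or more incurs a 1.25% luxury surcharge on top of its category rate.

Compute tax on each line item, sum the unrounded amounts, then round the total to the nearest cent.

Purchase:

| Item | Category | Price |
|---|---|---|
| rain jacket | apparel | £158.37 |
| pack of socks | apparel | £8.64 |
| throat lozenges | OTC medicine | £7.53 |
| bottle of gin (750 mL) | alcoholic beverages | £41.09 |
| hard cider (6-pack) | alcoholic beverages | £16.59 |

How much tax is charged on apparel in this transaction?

Rain jacket £158.37: apparel → 9% + 1.25% surcharge = 10.25% → £16.232925
Pack of socks £8.64: apparel → 9% → £0.7776
Tax on apparel: unrounded sum = £17.010525 → £17.01

£17.01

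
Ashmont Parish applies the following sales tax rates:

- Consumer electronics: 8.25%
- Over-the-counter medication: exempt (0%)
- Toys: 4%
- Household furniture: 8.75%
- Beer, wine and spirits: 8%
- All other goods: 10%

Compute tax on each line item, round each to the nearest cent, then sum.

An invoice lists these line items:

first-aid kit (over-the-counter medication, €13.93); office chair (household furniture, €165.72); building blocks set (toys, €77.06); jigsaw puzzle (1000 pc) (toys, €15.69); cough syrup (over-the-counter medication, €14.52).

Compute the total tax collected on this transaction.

€18.21

First-aid kit €13.93: over-the-counter medication → 0% → €0.00
Office chair €165.72: household furniture → 8.75% → €14.50
Building blocks set €77.06: toys → 4% → €3.08
Jigsaw puzzle (1000 pc) €15.69: toys → 4% → €0.63
Cough syrup €14.52: over-the-counter medication → 0% → €0.00
Total tax = €14.50 + €3.08 + €0.63 = €18.21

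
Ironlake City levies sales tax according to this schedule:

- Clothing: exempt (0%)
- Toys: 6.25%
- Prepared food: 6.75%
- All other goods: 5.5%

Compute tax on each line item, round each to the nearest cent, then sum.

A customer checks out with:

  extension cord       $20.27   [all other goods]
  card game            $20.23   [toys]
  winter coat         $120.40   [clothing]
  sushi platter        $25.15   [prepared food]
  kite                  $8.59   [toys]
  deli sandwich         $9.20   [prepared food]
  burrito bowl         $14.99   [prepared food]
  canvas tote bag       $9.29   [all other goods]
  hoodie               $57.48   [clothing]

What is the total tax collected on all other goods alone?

$1.62

Extension cord $20.27: all other goods → 5.5% → $1.11
Canvas tote bag $9.29: all other goods → 5.5% → $0.51
Tax on all other goods = $1.11 + $0.51 = $1.62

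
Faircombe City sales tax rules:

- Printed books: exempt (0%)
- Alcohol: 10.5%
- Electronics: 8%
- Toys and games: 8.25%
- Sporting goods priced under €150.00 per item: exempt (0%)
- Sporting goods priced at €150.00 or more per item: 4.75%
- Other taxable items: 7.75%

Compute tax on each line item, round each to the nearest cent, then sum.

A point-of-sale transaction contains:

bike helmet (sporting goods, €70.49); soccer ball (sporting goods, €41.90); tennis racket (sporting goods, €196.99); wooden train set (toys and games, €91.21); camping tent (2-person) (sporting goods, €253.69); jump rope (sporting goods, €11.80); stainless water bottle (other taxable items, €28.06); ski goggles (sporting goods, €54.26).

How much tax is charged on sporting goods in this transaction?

€21.41

Bike helmet €70.49: sporting goods, under €150.00 → 0% → €0.00
Soccer ball €41.90: sporting goods, under €150.00 → 0% → €0.00
Tennis racket €196.99: sporting goods, €150.00 or more → 4.75% → €9.36
Camping tent (2-person) €253.69: sporting goods, €150.00 or more → 4.75% → €12.05
Jump rope €11.80: sporting goods, under €150.00 → 0% → €0.00
Ski goggles €54.26: sporting goods, under €150.00 → 0% → €0.00
Tax on sporting goods = €0.00 + €0.00 + €9.36 + €12.05 + €0.00 + €0.00 = €21.41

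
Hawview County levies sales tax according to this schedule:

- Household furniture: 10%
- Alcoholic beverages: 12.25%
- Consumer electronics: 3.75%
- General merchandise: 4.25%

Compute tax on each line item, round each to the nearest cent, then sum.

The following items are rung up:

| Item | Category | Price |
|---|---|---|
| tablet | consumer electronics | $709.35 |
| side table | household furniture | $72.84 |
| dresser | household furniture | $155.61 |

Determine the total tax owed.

$49.44

Tablet $709.35: consumer electronics → 3.75% → $26.60
Side table $72.84: household furniture → 10% → $7.28
Dresser $155.61: household furniture → 10% → $15.56
Total tax = $26.60 + $7.28 + $15.56 = $49.44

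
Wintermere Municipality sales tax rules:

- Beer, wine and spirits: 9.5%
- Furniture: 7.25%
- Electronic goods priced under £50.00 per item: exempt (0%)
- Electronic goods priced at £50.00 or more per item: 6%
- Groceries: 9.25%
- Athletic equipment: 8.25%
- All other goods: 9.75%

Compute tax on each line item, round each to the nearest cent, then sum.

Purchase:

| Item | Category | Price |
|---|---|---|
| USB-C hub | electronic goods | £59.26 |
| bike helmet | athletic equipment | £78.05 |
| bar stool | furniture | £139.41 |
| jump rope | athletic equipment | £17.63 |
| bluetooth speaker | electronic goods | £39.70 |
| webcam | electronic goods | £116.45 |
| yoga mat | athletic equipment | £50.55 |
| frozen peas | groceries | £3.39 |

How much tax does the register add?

£33.03

USB-C hub £59.26: electronic goods, £50.00 or more → 6% → £3.56
Bike helmet £78.05: athletic equipment → 8.25% → £6.44
Bar stool £139.41: furniture → 7.25% → £10.11
Jump rope £17.63: athletic equipment → 8.25% → £1.45
Bluetooth speaker £39.70: electronic goods, under £50.00 → 0% → £0.00
Webcam £116.45: electronic goods, £50.00 or more → 6% → £6.99
Yoga mat £50.55: athletic equipment → 8.25% → £4.17
Frozen peas £3.39: groceries → 9.25% → £0.31
Total tax = £3.56 + £6.44 + £10.11 + £1.45 + £6.99 + £4.17 + £0.31 = £33.03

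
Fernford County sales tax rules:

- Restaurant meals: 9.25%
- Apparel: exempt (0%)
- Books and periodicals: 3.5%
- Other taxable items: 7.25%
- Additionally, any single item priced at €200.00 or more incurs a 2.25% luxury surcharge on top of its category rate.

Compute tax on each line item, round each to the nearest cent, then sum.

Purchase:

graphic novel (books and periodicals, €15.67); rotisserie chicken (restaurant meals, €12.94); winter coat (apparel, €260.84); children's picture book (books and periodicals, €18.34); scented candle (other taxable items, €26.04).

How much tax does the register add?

Graphic novel €15.67: books and periodicals → 3.5% → €0.55
Rotisserie chicken €12.94: restaurant meals → 9.25% → €1.20
Winter coat €260.84: apparel → 0% + 2.25% surcharge = 2.25% → €5.87
Children's picture book €18.34: books and periodicals → 3.5% → €0.64
Scented candle €26.04: other taxable items → 7.25% → €1.89
Total tax = €0.55 + €1.20 + €5.87 + €0.64 + €1.89 = €10.15

€10.15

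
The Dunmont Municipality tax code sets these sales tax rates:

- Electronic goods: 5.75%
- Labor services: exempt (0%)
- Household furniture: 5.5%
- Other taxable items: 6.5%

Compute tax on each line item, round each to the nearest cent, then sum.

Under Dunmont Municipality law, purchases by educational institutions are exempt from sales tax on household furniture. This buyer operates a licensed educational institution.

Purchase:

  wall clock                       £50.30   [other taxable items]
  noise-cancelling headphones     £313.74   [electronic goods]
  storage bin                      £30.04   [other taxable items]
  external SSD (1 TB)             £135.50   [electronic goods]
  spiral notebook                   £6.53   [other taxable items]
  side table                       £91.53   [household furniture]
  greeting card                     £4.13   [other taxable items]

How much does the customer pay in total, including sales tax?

Wall clock £50.30: other taxable items → 6.5% → £3.27
Noise-cancelling headphones £313.74: electronic goods → 5.75% → £18.04
Storage bin £30.04: other taxable items → 6.5% → £1.95
External SSD (1 TB) £135.50: electronic goods → 5.75% → £7.79
Spiral notebook £6.53: other taxable items → 6.5% → £0.42
Side table £91.53: household furniture, buyer-exempt → 0% → £0.00
Greeting card £4.13: other taxable items → 6.5% → £0.27
Subtotal = £631.77; tax = £31.74; total due = £663.51

£663.51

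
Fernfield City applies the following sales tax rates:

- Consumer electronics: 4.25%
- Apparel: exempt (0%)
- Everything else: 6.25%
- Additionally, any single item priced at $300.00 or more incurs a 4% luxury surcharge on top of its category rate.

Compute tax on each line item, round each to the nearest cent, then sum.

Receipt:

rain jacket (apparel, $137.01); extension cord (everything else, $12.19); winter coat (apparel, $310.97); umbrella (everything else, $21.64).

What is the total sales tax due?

Rain jacket $137.01: apparel → 0% → $0.00
Extension cord $12.19: everything else → 6.25% → $0.76
Winter coat $310.97: apparel → 0% + 4% surcharge = 4% → $12.44
Umbrella $21.64: everything else → 6.25% → $1.35
Total tax = $0.76 + $12.44 + $1.35 = $14.55

$14.55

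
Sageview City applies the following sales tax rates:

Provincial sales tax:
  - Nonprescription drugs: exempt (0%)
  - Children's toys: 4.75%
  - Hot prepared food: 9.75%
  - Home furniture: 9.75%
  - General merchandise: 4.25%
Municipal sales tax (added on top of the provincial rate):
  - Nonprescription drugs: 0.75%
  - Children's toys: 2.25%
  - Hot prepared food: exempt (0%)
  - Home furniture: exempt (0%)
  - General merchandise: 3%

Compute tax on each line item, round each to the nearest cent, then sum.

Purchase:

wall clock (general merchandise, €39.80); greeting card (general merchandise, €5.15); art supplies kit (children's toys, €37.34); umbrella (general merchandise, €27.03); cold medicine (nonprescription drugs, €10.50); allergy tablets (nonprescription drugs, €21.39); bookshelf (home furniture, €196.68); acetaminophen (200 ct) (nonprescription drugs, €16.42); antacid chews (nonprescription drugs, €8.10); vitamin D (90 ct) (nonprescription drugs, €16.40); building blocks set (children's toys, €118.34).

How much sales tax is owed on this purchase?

Wall clock €39.80: general merchandise → 4.25% + 3% municipal = 7.25% → €2.89
Greeting card €5.15: general merchandise → 4.25% + 3% municipal = 7.25% → €0.37
Art supplies kit €37.34: children's toys → 4.75% + 2.25% municipal = 7% → €2.61
Umbrella €27.03: general merchandise → 4.25% + 3% municipal = 7.25% → €1.96
Cold medicine €10.50: nonprescription drugs → 0% + 0.75% municipal = 0.75% → €0.08
Allergy tablets €21.39: nonprescription drugs → 0% + 0.75% municipal = 0.75% → €0.16
Bookshelf €196.68: home furniture → 9.75% + 0% municipal = 9.75% → €19.18
Acetaminophen (200 ct) €16.42: nonprescription drugs → 0% + 0.75% municipal = 0.75% → €0.12
Antacid chews €8.10: nonprescription drugs → 0% + 0.75% municipal = 0.75% → €0.06
Vitamin D (90 ct) €16.40: nonprescription drugs → 0% + 0.75% municipal = 0.75% → €0.12
Building blocks set €118.34: children's toys → 4.75% + 2.25% municipal = 7% → €8.28
Total tax = €2.89 + €0.37 + €2.61 + €1.96 + €0.08 + €0.16 + €19.18 + €0.12 + €0.06 + €0.12 + €8.28 = €35.83

€35.83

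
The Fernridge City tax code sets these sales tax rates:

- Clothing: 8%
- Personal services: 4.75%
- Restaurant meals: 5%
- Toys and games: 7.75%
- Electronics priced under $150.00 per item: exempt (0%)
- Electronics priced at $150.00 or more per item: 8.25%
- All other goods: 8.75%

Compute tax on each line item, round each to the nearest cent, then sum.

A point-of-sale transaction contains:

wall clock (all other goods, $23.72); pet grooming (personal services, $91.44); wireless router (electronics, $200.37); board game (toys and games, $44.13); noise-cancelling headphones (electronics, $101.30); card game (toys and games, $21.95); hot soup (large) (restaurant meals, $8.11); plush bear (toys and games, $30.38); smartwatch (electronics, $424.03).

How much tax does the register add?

$65.81

Wall clock $23.72: all other goods → 8.75% → $2.08
Pet grooming $91.44: personal services → 4.75% → $4.34
Wireless router $200.37: electronics, $150.00 or more → 8.25% → $16.53
Board game $44.13: toys and games → 7.75% → $3.42
Noise-cancelling headphones $101.30: electronics, under $150.00 → 0% → $0.00
Card game $21.95: toys and games → 7.75% → $1.70
Hot soup (large) $8.11: restaurant meals → 5% → $0.41
Plush bear $30.38: toys and games → 7.75% → $2.35
Smartwatch $424.03: electronics, $150.00 or more → 8.25% → $34.98
Total tax = $2.08 + $4.34 + $16.53 + $3.42 + $1.70 + $0.41 + $2.35 + $34.98 = $65.81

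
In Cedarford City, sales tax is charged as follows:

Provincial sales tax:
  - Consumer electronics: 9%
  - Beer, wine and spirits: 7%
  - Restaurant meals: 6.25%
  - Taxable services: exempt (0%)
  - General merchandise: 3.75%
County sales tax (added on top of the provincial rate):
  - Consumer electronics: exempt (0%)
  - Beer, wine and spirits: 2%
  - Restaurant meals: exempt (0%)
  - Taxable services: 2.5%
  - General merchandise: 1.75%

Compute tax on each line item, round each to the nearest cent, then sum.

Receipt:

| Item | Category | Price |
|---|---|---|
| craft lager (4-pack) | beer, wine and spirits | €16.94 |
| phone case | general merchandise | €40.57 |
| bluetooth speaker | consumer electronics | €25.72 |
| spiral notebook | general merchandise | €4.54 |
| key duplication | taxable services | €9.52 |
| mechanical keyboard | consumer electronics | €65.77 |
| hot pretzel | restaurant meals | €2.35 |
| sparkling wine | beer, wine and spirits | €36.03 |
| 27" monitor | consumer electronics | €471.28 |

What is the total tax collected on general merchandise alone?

Phone case €40.57: general merchandise → 3.75% + 1.75% county = 5.5% → €2.23
Spiral notebook €4.54: general merchandise → 3.75% + 1.75% county = 5.5% → €0.25
Tax on general merchandise = €2.23 + €0.25 = €2.48

€2.48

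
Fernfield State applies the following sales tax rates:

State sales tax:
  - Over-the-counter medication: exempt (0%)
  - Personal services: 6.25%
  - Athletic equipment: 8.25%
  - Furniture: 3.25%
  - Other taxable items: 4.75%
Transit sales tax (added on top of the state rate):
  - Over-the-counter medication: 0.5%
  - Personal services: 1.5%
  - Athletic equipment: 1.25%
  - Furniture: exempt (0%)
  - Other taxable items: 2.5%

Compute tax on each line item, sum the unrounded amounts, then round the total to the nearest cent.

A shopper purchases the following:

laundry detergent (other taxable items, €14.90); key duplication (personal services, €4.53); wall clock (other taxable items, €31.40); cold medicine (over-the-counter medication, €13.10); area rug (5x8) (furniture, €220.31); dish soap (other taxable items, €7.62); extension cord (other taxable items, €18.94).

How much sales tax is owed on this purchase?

Laundry detergent €14.90: other taxable items → 4.75% + 2.5% transit = 7.25% → €1.08025
Key duplication €4.53: personal services → 6.25% + 1.5% transit = 7.75% → €0.351075
Wall clock €31.40: other taxable items → 4.75% + 2.5% transit = 7.25% → €2.2765
Cold medicine €13.10: over-the-counter medication → 0% + 0.5% transit = 0.5% → €0.0655
Area rug (5x8) €220.31: furniture → 3.25% + 0% transit = 3.25% → €7.160075
Dish soap €7.62: other taxable items → 4.75% + 2.5% transit = 7.25% → €0.55245
Extension cord €18.94: other taxable items → 4.75% + 2.5% transit = 7.25% → €1.37315
Unrounded tax sum = €12.859 → €12.86

€12.86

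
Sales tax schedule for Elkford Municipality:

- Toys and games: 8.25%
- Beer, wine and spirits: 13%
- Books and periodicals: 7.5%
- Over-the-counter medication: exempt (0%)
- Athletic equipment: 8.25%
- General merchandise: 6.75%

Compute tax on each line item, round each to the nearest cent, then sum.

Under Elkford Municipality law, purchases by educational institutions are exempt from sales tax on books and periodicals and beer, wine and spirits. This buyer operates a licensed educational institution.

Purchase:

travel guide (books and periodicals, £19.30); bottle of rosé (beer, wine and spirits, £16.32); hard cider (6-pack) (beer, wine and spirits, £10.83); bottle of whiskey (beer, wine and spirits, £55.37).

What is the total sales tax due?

Travel guide £19.30: books and periodicals, buyer-exempt → 0% → £0.00
Bottle of rosé £16.32: beer, wine and spirits, buyer-exempt → 0% → £0.00
Hard cider (6-pack) £10.83: beer, wine and spirits, buyer-exempt → 0% → £0.00
Bottle of whiskey £55.37: beer, wine and spirits, buyer-exempt → 0% → £0.00
Total tax = £0.00

£0.00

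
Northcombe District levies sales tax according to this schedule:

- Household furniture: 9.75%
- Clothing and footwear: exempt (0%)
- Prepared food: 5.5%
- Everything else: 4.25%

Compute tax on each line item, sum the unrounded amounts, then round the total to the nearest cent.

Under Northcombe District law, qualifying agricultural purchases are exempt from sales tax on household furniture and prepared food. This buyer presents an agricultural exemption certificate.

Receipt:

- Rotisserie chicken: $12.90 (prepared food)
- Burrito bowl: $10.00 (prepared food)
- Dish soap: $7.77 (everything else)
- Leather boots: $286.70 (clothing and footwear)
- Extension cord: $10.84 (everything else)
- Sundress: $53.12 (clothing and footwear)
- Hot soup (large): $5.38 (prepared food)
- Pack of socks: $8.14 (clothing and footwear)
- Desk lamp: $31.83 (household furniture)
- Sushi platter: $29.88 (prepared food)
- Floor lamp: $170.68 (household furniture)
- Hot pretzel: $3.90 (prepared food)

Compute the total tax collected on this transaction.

Rotisserie chicken $12.90: prepared food, buyer-exempt → 0% → $0.00
Burrito bowl $10.00: prepared food, buyer-exempt → 0% → $0.00
Dish soap $7.77: everything else → 4.25% → $0.330225
Leather boots $286.70: clothing and footwear → 0% → $0.00
Extension cord $10.84: everything else → 4.25% → $0.4607
Sundress $53.12: clothing and footwear → 0% → $0.00
Hot soup (large) $5.38: prepared food, buyer-exempt → 0% → $0.00
Pack of socks $8.14: clothing and footwear → 0% → $0.00
Desk lamp $31.83: household furniture, buyer-exempt → 0% → $0.00
Sushi platter $29.88: prepared food, buyer-exempt → 0% → $0.00
Floor lamp $170.68: household furniture, buyer-exempt → 0% → $0.00
Hot pretzel $3.90: prepared food, buyer-exempt → 0% → $0.00
Unrounded tax sum = $0.790925 → $0.79

$0.79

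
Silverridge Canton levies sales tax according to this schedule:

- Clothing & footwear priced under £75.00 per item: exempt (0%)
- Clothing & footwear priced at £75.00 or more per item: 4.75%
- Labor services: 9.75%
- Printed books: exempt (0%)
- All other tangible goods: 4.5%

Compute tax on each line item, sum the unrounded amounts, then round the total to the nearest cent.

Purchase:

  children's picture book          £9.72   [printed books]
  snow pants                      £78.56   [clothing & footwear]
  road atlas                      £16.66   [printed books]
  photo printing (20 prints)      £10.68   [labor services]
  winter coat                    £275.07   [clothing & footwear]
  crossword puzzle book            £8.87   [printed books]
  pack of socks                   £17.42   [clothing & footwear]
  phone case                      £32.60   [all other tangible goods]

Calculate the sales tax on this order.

Children's picture book £9.72: printed books → 0% → £0.00
Snow pants £78.56: clothing & footwear, £75.00 or more → 4.75% → £3.7316
Road atlas £16.66: printed books → 0% → £0.00
Photo printing (20 prints) £10.68: labor services → 9.75% → £1.0413
Winter coat £275.07: clothing & footwear, £75.00 or more → 4.75% → £13.065825
Crossword puzzle book £8.87: printed books → 0% → £0.00
Pack of socks £17.42: clothing & footwear, under £75.00 → 0% → £0.00
Phone case £32.60: all other tangible goods → 4.5% → £1.467
Unrounded tax sum = £19.305725 → £19.31

£19.31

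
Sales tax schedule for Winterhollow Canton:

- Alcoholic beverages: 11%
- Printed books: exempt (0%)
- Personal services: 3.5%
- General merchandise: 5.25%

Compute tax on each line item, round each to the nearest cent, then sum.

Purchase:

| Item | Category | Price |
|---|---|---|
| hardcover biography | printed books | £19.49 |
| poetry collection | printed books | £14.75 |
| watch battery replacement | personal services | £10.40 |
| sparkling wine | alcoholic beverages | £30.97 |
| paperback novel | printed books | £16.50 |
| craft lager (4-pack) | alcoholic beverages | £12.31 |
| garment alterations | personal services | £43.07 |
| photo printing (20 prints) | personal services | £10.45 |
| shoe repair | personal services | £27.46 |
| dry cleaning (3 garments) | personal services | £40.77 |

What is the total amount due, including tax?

Hardcover biography £19.49: printed books → 0% → £0.00
Poetry collection £14.75: printed books → 0% → £0.00
Watch battery replacement £10.40: personal services → 3.5% → £0.36
Sparkling wine £30.97: alcoholic beverages → 11% → £3.41
Paperback novel £16.50: printed books → 0% → £0.00
Craft lager (4-pack) £12.31: alcoholic beverages → 11% → £1.35
Garment alterations £43.07: personal services → 3.5% → £1.51
Photo printing (20 prints) £10.45: personal services → 3.5% → £0.37
Shoe repair £27.46: personal services → 3.5% → £0.96
Dry cleaning (3 garments) £40.77: personal services → 3.5% → £1.43
Subtotal = £226.17; tax = £9.39; total due = £235.56

£235.56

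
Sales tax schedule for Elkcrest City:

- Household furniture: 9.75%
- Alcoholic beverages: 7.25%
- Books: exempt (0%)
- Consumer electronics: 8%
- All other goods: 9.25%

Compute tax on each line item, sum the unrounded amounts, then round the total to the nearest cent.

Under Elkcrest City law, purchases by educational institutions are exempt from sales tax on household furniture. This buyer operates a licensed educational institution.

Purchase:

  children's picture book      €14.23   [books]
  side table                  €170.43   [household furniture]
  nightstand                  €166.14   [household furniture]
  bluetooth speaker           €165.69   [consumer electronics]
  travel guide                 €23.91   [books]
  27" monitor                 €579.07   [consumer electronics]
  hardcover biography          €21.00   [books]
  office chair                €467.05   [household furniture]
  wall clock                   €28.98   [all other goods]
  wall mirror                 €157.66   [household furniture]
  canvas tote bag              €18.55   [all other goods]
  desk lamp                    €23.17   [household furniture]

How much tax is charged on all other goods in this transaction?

Wall clock €28.98: all other goods → 9.25% → €2.68065
Canvas tote bag €18.55: all other goods → 9.25% → €1.715875
Tax on all other goods: unrounded sum = €4.396525 → €4.40

€4.40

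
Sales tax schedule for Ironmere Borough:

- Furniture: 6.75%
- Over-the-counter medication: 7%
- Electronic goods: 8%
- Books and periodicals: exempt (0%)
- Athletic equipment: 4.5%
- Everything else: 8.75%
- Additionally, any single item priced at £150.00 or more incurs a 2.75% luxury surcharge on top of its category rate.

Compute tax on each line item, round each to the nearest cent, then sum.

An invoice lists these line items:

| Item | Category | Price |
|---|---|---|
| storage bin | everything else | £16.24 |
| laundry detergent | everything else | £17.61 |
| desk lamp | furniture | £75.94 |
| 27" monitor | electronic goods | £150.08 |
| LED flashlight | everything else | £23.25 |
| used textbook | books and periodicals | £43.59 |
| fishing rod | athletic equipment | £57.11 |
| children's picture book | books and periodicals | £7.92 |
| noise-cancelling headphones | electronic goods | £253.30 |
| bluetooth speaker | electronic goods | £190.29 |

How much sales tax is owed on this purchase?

Storage bin £16.24: everything else → 8.75% → £1.42
Laundry detergent £17.61: everything else → 8.75% → £1.54
Desk lamp £75.94: furniture → 6.75% → £5.13
27" monitor £150.08: electronic goods → 8% + 2.75% surcharge = 10.75% → £16.13
LED flashlight £23.25: everything else → 8.75% → £2.03
Used textbook £43.59: books and periodicals → 0% → £0.00
Fishing rod £57.11: athletic equipment → 4.5% → £2.57
Children's picture book £7.92: books and periodicals → 0% → £0.00
Noise-cancelling headphones £253.30: electronic goods → 8% + 2.75% surcharge = 10.75% → £27.23
Bluetooth speaker £190.29: electronic goods → 8% + 2.75% surcharge = 10.75% → £20.46
Total tax = £1.42 + £1.54 + £5.13 + £16.13 + £2.03 + £2.57 + £27.23 + £20.46 = £76.51

£76.51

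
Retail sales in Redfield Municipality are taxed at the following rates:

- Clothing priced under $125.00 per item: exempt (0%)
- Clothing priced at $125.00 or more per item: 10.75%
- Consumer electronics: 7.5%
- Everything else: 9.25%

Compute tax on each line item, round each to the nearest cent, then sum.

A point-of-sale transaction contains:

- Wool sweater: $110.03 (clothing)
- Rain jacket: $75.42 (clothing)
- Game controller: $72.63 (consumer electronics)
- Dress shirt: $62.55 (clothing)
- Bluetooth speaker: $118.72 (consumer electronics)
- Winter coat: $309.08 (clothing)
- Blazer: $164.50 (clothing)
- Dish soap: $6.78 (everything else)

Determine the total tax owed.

Wool sweater $110.03: clothing, under $125.00 → 0% → $0.00
Rain jacket $75.42: clothing, under $125.00 → 0% → $0.00
Game controller $72.63: consumer electronics → 7.5% → $5.45
Dress shirt $62.55: clothing, under $125.00 → 0% → $0.00
Bluetooth speaker $118.72: consumer electronics → 7.5% → $8.90
Winter coat $309.08: clothing, $125.00 or more → 10.75% → $33.23
Blazer $164.50: clothing, $125.00 or more → 10.75% → $17.68
Dish soap $6.78: everything else → 9.25% → $0.63
Total tax = $5.45 + $8.90 + $33.23 + $17.68 + $0.63 = $65.89

$65.89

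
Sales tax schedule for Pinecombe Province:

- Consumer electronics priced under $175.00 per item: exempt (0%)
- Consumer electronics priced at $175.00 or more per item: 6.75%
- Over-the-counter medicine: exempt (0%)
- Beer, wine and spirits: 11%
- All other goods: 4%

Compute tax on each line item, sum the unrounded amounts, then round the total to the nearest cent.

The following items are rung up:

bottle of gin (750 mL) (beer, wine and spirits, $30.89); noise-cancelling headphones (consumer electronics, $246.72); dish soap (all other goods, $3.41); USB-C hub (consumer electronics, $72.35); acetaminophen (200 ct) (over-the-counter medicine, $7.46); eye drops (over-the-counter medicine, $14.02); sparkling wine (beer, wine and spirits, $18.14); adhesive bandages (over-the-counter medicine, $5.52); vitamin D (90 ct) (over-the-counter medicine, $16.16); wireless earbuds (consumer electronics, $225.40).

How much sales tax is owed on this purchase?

Bottle of gin (750 mL) $30.89: beer, wine and spirits → 11% → $3.3979
Noise-cancelling headphones $246.72: consumer electronics, $175.00 or more → 6.75% → $16.6536
Dish soap $3.41: all other goods → 4% → $0.1364
USB-C hub $72.35: consumer electronics, under $175.00 → 0% → $0.00
Acetaminophen (200 ct) $7.46: over-the-counter medicine → 0% → $0.00
Eye drops $14.02: over-the-counter medicine → 0% → $0.00
Sparkling wine $18.14: beer, wine and spirits → 11% → $1.9954
Adhesive bandages $5.52: over-the-counter medicine → 0% → $0.00
Vitamin D (90 ct) $16.16: over-the-counter medicine → 0% → $0.00
Wireless earbuds $225.40: consumer electronics, $175.00 or more → 6.75% → $15.2145
Unrounded tax sum = $37.3978 → $37.40

$37.40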